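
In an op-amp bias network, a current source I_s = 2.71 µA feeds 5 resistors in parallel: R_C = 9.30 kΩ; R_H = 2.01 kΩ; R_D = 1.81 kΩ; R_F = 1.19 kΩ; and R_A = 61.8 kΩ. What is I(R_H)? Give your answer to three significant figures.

Total conductance ΣG = 1/9.30 + 1/2.01 + 1/1.81 + 1/1.19 + 1/61.8 = 2.014 (units of 1/kΩ).
Current divider: I(R_H) = I_s · G_k/ΣG = 2.71 × (0.4975/2.014) = 2.71 × 0.2470 = 0.6694 µA.

I ≈ 0.669 µA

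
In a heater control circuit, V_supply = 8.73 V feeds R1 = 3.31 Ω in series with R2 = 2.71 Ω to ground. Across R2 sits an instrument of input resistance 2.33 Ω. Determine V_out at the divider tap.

The load sits in parallel with R2, giving an effective lower resistance R2' = R2·R_L/(R2+R_L) = 1.253 Ω.
Then V_out = V_supply · R2'/(R1 + R2') = 8.73 × 1.253/4.563 = 2.397 V.

V_out ≈ 2.40 V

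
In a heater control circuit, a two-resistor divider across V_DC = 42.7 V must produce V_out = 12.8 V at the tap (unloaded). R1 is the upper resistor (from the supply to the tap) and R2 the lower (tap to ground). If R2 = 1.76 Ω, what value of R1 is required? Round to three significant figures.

The divider ratio is R2/(R1+R2) = 12.8/42.7 = 0.2998.
So R1 = R2 · (V_DC/V_out − 1) = 1.76 × (42.7/12.8 − 1) = 1.76 × 2.336 = 4.111 Ω.

R1 ≈ 4.11 Ω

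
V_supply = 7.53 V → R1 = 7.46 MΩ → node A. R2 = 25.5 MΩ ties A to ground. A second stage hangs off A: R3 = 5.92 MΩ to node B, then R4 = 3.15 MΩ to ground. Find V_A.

Node A sees R2 in parallel with the series input of stage 2, R3 + R4 = 9.070 MΩ.
Effective lower resistance at A: R2 ‖ 9.070 = 6.690 MΩ.
First divider: V_A = V_supply · 6.690/(7.46 + 6.690) = 3.560 V.

V_A ≈ 3.56 V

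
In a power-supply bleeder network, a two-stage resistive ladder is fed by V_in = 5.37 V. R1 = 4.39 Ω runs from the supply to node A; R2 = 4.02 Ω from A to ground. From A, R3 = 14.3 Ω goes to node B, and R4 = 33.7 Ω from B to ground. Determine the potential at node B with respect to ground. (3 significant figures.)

The second stage (R3 + R4 = 48.00 Ω) loads node A in parallel with R2.
Effective lower resistance at A: R2 ‖ 48.00 = 3.709 Ω.
So V_A = 5.37 × 0.4580 = 2.459 V.
V_B = V_A × 0.7021 = 1.727 V.

V_B ≈ 1.73 V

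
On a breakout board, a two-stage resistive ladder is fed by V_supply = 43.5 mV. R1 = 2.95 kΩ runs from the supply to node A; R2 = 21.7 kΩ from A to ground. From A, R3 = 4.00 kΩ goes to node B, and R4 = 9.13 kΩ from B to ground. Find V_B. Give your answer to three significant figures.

V_B ≈ 22.2 mV

Node A sees R2 in parallel with the series input of stage 2, R3 + R4 = 13.13 kΩ.
Effective lower resistance at A: R2 ‖ 13.13 = 8.180 kΩ.
First divider: V_A = V_supply · 8.180/(2.95 + 8.180) = 31.97 mV.
Stage 2 is unloaded, so V_B = V_A · R4/(R3+R4) = 31.97 × 9.13/13.13 = 22.23 mV.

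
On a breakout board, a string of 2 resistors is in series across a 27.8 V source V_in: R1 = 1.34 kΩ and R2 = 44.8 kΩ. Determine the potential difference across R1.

V ≈ 0.807 V

Series total: ΣR = 1.34 + 44.8 = 46.14 kΩ.
V = V_in · R/ΣR = 27.8 × 0.02904 = 0.8074 V.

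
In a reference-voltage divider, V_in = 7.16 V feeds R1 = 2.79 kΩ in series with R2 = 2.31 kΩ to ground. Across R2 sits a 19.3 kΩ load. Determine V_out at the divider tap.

V_out ≈ 3.04 V

First combine the lower leg with the load: R2 ‖ R_L = 2.063 kΩ.
Then V_out = V_in · R2'/(R1 + R2') = 7.16 × 2.063/4.853 = 3.044 V.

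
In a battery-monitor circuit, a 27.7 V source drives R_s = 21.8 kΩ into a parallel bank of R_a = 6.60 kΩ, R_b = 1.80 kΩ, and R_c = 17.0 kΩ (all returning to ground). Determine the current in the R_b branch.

Equivalent of the parallel group: R_p = 1.306 kΩ.
Node voltage V_A = V_s · R_p/(R_s + R_p) = 27.7 × 0.05651 = 1.565 V.
Branch current I = V_A/R_b = 1.565/1.80 = 0.8696 mA.
(Check via current divider: I_total = 1.199 mA; share G_k/ΣG = 0.7254 → same result.)

I ≈ 0.870 mA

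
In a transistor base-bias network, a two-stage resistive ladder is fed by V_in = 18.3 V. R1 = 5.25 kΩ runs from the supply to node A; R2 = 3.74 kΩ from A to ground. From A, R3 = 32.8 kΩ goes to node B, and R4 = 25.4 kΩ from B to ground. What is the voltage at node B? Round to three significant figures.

The second stage (R3 + R4 = 58.20 kΩ) loads node A in parallel with R2.
R2 ‖ (R3+R4) = 3.514 kΩ.
First divider: V_A = V_in · 3.514/(5.25 + 3.514) = 7.338 V.
Then the unloaded second divider: V_B = V_A × R4/(R3+R4) = 7.338 × 0.4364 = 3.202 V.

V_B ≈ 3.20 V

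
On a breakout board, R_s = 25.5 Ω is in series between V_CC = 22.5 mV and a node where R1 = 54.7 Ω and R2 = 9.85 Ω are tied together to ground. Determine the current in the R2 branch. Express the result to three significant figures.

Parallel bank: R_p = 1/(1/54.7 + 1/9.85) = 8.347 Ω.
V_A = 22.5 × 8.347/33.85 = 5.549 mV.
Branch current I = V_A/R2 = 5.549/9.85 = 0.5633 mA.

I ≈ 0.563 mA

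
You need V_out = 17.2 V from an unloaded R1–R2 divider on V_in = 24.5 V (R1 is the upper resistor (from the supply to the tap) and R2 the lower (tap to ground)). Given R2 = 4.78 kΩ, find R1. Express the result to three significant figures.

V_out/V_in = R2/(R1+R2) = 0.7020.
Rearranging, R1 = R2·(1−k)/k = 4.78 × 0.4244 = 2.029 kΩ.

R1 ≈ 2.03 kΩ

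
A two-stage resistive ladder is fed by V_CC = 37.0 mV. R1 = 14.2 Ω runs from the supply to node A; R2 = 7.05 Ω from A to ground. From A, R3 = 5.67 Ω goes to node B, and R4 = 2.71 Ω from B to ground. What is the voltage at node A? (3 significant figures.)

V_A ≈ 7.86 mV

Looking into the second stage from A: R3 + R4 = 8.380 Ω appears in parallel with R2.
R2 ‖ (R3+R4) = 3.829 Ω.
So V_A = 37.0 × 0.2124 = 7.858 mV.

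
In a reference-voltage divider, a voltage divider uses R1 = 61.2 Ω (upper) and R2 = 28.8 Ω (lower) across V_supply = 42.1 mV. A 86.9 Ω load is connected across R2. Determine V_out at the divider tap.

The load sits in parallel with R2, giving an effective lower resistance R2' = R2·R_L/(R2+R_L) = 21.63 Ω.
Now apply the divider: V_out = 42.1 × 0.2611 = 10.99 mV.

V_out ≈ 11.0 mV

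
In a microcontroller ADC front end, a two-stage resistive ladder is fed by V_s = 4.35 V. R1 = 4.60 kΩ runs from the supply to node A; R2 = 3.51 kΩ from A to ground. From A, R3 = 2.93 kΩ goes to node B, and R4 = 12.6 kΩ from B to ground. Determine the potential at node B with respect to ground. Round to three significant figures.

V_B ≈ 1.35 V

Looking into the second stage from A: R3 + R4 = 15.53 kΩ appears in parallel with R2.
Effective lower resistance at A: R2 ‖ 15.53 = 2.863 kΩ.
So V_A = 4.35 × 0.3836 = 1.669 V.
Then the unloaded second divider: V_B = V_A × R4/(R3+R4) = 1.669 × 0.8113 = 1.354 V.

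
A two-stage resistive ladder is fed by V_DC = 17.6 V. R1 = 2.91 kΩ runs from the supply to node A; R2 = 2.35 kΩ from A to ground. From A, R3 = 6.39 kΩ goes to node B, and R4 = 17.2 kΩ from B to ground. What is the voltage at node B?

V_B ≈ 5.43 V

The second stage (R3 + R4 = 23.59 kΩ) loads node A in parallel with R2.
Effective lower resistance at A: R2 ‖ 23.59 = 2.137 kΩ.
First divider: V_A = V_DC · 2.137/(2.91 + 2.137) = 7.452 V.
Stage 2 is unloaded, so V_B = V_A · R4/(R3+R4) = 7.452 × 17.2/23.59 = 5.434 V.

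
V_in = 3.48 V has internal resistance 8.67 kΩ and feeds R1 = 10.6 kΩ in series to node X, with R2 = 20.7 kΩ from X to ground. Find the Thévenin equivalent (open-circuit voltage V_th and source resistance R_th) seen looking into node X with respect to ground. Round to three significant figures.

V_th ≈ 1.80 V, R_th ≈ 9.98 kΩ

R1' = 8.67 + 10.6 = 19.27 kΩ (source resistance + R1).
V_th is the unloaded tap voltage: V_in · R2/(R1'+R2) = 3.48 × 0.5179 = 1.802 V.
Zeroing V_in shorts the top of R1' to ground, so R_th = R1' ‖ R2 = 9.980 kΩ.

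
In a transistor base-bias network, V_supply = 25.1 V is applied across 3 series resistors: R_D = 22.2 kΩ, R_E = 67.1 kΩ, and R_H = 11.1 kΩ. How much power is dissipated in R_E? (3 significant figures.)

ΣR = 100.4 kΩ → I = 25.1/100.4 = 0.2500 mA.
P(R_E) = I²·R_E = (0.2500)² × 67.1 = 4.194 mW.

P ≈ 4.19 mW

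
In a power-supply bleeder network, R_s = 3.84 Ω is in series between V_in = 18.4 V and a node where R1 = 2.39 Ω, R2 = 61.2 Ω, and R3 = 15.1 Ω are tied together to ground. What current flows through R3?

Combine the parallel branches: R_p = (1/2.39 + 1/61.2 + 1/15.1)⁻¹ = 1.996 Ω.
Node voltage V_A = V_in · R_p/(R_s + R_p) = 18.4 × 0.3420 = 6.293 V.
I(R3) = V_A / R3 = 6.293/15.1 = 0.4168 A.

I ≈ 0.417 A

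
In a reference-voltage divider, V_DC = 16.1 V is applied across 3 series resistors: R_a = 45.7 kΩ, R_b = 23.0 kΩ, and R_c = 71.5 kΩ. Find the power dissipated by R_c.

The common current is I = 16.1/140.2 = 0.1148 mA.
P = I²R = 0.01319 × 71.5 = 0.9429 mW.

P ≈ 0.943 mW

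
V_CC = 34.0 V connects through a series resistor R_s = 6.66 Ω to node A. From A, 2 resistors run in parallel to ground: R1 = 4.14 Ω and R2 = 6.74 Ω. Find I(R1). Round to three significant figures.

Equivalent of the parallel group: R_p = 2.565 Ω.
V_A = 34.0 × 2.565/9.225 = 9.453 V.
I(R1) = V_A / R1 = 9.453/4.14 = 2.283 A.

I ≈ 2.28 A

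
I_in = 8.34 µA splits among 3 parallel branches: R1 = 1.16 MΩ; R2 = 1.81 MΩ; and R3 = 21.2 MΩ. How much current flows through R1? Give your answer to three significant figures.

I ≈ 4.92 µA

ΣG = 1/1.16 + 1/1.81 + 1/21.2 = 1.462.
R1 takes the fraction G_k/ΣG = 0.8621/1.462 = 0.5898, so I = 8.34 × 0.5898 = 4.919 µA.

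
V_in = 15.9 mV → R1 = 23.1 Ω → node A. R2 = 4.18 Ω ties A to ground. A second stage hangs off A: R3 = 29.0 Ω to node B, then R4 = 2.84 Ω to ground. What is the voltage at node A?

Node A sees R2 in parallel with the series input of stage 2, R3 + R4 = 31.84 Ω.
R2 ‖ (R3+R4) = 3.695 Ω.
So V_A = 15.9 × 0.1379 = 2.193 mV.

V_A ≈ 2.19 mV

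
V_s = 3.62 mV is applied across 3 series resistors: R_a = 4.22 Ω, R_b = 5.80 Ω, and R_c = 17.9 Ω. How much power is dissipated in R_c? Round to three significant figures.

The common current is I = 3.62/27.92 = 0.1297 mA.
P = I²R = 0.01681 × 17.9 = 0.3009 µW.

P ≈ 0.301 µW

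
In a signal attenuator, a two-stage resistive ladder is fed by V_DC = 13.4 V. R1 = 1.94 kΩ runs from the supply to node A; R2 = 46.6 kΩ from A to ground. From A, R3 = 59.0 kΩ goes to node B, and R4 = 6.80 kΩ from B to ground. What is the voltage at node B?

V_B ≈ 1.29 V

The second stage (R3 + R4 = 65.80 kΩ) loads node A in parallel with R2.
Effective lower resistance at A: R2 ‖ 65.80 = 27.28 kΩ.
So V_A = 13.4 × 0.9336 = 12.51 V.
V_B = V_A × 0.1033 = 1.293 V.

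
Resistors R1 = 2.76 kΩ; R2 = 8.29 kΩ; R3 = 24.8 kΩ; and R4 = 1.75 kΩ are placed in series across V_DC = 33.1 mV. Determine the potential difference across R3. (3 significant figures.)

V ≈ 21.8 mV

Series total: ΣR = 2.76 + 8.29 + 24.8 + 1.75 = 37.60 kΩ.
V = V_DC · R/ΣR = 33.1 × 0.6596 = 21.83 mV.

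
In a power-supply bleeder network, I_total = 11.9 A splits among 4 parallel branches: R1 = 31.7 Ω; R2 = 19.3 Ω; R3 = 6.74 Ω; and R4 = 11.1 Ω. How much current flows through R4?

I ≈ 3.33 A

Conductances: ΣG = 1/31.7 + 1/19.3 + 1/6.74 + 1/11.1 = 0.3218 (1/Ω).
By the current-divider rule, I = I_total · G_k/ΣG = 11.9 × 0.2799 = 3.331 A.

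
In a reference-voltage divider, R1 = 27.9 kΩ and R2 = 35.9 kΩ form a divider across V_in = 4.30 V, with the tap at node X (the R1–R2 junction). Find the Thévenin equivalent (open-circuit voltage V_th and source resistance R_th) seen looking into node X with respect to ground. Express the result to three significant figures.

V_th ≈ 2.42 V, R_th ≈ 15.7 kΩ

V_th is the unloaded tap voltage: V_in · R2/(R1+R2) = 4.30 × 0.5627 = 2.420 V.
With V_in suppressed (replaced by a short), R_th = R1 ‖ R2 = (27.90 × 35.9)/(27.90 + 35.9) = 15.70 kΩ.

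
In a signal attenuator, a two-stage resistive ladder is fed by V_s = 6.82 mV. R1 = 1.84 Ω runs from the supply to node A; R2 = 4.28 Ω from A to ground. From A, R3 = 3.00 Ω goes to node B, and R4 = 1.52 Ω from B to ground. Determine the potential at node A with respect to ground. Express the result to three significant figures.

The second stage (R3 + R4 = 4.520 Ω) loads node A in parallel with R2.
Effective lower resistance at A: R2 ‖ 4.520 = 2.198 Ω.
So V_A = 6.82 × 0.5444 = 3.713 mV.

V_A ≈ 3.71 mV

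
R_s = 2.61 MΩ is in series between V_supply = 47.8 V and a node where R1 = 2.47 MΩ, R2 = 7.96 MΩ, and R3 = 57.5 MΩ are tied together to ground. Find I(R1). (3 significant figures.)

I ≈ 7.96 µA

Equivalent of the parallel group: R_p = 1.825 MΩ.
Node voltage V_A = V_supply · R_p/(R_s + R_p) = 47.8 × 0.4115 = 19.67 V.
Branch current I = V_A/R1 = 19.67/2.47 = 7.964 µA.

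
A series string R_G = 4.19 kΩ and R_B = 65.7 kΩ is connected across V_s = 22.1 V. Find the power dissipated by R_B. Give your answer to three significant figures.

P ≈ 6.57 mW

Series current I = V_s/ΣR = 22.1/69.89 = 0.3162 mA.
P(R_B) = I²·R_B = (0.3162)² × 65.7 = 6.569 mW.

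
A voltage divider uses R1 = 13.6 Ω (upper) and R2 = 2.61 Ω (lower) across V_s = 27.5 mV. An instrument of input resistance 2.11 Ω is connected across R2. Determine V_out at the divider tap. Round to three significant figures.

V_out ≈ 2.17 mV

The load sits in parallel with R2, giving an effective lower resistance R2' = R2·R_L/(R2+R_L) = 1.167 Ω.
Voltage divider with the loaded lower leg: V_out = 27.5 × 1.167/(13.6 + 1.167) = 27.5 × 0.07901 = 2.173 mV.
(Unloaded it would be 4.43 mV; the load pulls it down.)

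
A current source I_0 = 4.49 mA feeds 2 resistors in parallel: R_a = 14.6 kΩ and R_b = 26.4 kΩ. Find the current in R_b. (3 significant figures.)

I ≈ 1.60 mA

For two parallel branches, I_k = I_0 · (other R)/(sum of R).
So I = 4.49 × 14.6/41.00 = 1.599 mA.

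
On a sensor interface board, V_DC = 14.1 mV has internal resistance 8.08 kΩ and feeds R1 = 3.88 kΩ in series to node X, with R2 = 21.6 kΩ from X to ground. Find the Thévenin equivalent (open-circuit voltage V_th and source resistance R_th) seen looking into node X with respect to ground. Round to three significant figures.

V_th ≈ 9.08 mV, R_th ≈ 7.70 kΩ

R1' = 8.08 + 3.88 = 11.96 kΩ (source resistance + R1).
Open-circuit (no load on X): V_th = V_DC · R2/(R1' + R2) = 14.1 × 21.6/(11.96 + 21.6) = 9.075 mV.
Zeroing V_DC shorts the top of R1' to ground, so R_th = R1' ‖ R2 = 7.698 kΩ.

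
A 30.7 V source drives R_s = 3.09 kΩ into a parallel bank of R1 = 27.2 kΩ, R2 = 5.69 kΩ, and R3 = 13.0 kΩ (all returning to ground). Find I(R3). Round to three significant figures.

Combine the parallel branches: R_p = (1/27.2 + 1/5.69 + 1/13.0)⁻¹ = 3.455 kΩ.
Node voltage V_A = V_in · R_p/(R_s + R_p) = 30.7 × 0.5279 = 16.21 V.
Branch current I = V_A/R3 = 16.21/13.0 = 1.247 mA.

I ≈ 1.25 mA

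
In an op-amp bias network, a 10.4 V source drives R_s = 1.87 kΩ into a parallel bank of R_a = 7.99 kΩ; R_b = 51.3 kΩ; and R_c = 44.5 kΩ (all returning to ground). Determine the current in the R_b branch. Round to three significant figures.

Equivalent of the parallel group: R_p = 5.984 kΩ.
V_A by voltage divider: V_A = 10.4 × 5.984/(1.87 + 5.984) = 7.924 V.
I(R_b) = V_A / R_b = 7.924/51.3 = 0.1545 mA.

I ≈ 0.154 mA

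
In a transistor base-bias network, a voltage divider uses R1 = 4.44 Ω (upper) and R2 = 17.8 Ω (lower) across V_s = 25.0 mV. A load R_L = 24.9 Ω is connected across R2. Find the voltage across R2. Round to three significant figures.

R2 ‖ R_L = (17.8 × 24.9)/(17.8 + 24.9) = 10.38 Ω.
Voltage divider with the loaded lower leg: V_out = 25.0 × 10.38/(4.44 + 10.38) = 25.0 × 0.7004 = 17.51 mV.
(Unloaded it would be 20.0 mV; the load pulls it down.)

V_out ≈ 17.5 mV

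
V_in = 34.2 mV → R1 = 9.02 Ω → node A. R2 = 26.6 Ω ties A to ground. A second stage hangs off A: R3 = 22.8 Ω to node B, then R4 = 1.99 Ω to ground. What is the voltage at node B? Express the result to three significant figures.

V_B ≈ 1.61 mV

The second stage (R3 + R4 = 24.79 Ω) loads node A in parallel with R2.
R2 ‖ (R3+R4) = 12.83 Ω.
So V_A = 34.2 × 0.5872 = 20.08 mV.
V_B = V_A × 0.08027 = 1.612 mV.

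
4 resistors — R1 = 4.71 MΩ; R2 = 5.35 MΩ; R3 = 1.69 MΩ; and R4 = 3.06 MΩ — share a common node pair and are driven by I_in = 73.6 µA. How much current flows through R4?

I ≈ 18.3 µA

Total conductance ΣG = 1/4.71 + 1/5.35 + 1/1.69 + 1/3.06 = 1.318 (units of 1/MΩ).
Current divider: I(R4) = I_in · G_k/ΣG = 73.6 × (0.3268/1.318) = 73.6 × 0.2480 = 18.25 µA.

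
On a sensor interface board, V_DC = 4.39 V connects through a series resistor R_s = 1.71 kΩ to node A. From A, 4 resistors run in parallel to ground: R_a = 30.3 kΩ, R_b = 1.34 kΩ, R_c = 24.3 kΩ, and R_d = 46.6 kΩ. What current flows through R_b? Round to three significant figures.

I ≈ 1.34 mA

Parallel bank: R_p = 1/(1/30.3 + 1/1.34 + 1/24.3 + 1/46.6) = 1.188 kΩ.
V_A = 4.39 × 1.188/2.898 = 1.799 V.
Branch current I = V_A/R_b = 1.799/1.34 = 1.343 mA.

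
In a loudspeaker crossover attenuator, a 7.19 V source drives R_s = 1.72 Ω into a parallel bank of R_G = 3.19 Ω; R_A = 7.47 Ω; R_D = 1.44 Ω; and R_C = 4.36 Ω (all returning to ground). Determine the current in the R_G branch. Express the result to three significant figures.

I ≈ 0.671 A

Combine the parallel branches: R_p = (1/3.19 + 1/7.47 + 1/1.44 + 1/4.36)⁻¹ = 0.7293 Ω.
V_A by voltage divider: V_A = 7.19 × 0.7293/(1.72 + 0.7293) = 2.141 V.
I(R_G) = V_A / R_G = 2.141/3.19 = 0.6711 A.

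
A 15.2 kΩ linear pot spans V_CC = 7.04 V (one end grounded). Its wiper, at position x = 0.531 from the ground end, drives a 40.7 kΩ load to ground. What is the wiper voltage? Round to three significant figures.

Split the track: R_lower = x·R_p = 8.071 kΩ, R_upper = (1−x)·R_p = 7.129 kΩ.
R_L loads the lower segment: effective lower R = 6.735 kΩ.
Loaded-divider output: V_out = 7.04 × 0.4858 = 3.420 V.
(Unloaded: V_out = x·V_CC = 3.74 V.)

V_out ≈ 3.42 V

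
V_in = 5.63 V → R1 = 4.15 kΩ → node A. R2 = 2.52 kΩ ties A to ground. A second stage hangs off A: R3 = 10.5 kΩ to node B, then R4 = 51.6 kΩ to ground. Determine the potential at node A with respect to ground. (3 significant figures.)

Node A sees R2 in parallel with the series input of stage 2, R3 + R4 = 62.10 kΩ.
R2 ‖ (R3+R4) = 2.422 kΩ.
So V_A = 5.63 × 0.3685 = 2.075 V.

V_A ≈ 2.07 V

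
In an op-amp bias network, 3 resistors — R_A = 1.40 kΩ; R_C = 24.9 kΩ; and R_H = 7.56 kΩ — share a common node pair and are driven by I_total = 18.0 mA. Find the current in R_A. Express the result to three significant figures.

Conductances: ΣG = 1/1.40 + 1/24.9 + 1/7.56 = 0.8867 (1/kΩ).
Current divider: I(R_A) = I_total · G_k/ΣG = 18.0 × (0.7143/0.8867) = 18.0 × 0.8055 = 14.50 mA.

I ≈ 14.5 mA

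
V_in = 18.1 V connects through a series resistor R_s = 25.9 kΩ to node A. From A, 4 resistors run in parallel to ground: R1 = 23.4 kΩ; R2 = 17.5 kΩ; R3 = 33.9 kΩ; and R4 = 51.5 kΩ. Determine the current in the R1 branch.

Parallel bank: R_p = 1/(1/23.4 + 1/17.5 + 1/33.9 + 1/51.5) = 6.721 kΩ.
V_A = 18.1 × 6.721/32.62 = 3.729 V.
I(R1) = V_A / R1 = 3.729/23.4 = 0.1594 mA.
(Check via current divider: I_total = 0.5549 mA; share G_k/ΣG = 0.2872 → same result.)

I ≈ 0.159 mA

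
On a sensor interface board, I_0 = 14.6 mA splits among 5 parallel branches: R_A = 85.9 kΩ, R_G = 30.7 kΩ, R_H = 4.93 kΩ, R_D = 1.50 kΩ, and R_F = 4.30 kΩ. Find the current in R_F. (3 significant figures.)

I ≈ 2.96 mA

ΣG = 1/85.9 + 1/30.7 + 1/4.93 + 1/1.50 + 1/4.30 = 1.146.
By the current-divider rule, I = I_0 · G_k/ΣG = 14.6 × 0.2029 = 2.962 mA.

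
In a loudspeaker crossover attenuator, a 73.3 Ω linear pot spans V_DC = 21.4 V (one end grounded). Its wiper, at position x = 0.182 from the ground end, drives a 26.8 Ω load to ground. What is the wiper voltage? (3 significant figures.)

Split the track: R_lower = x·R_p = 13.34 Ω, R_upper = (1−x)·R_p = 59.96 Ω.
(x·R_p) ‖ R_L = 8.907 Ω.
Then V_out = V_DC · 8.907/(59.96 + 8.907) = 2.768 V.
(Unloaded: V_out = x·V_DC = 3.89 V.)

V_out ≈ 2.77 V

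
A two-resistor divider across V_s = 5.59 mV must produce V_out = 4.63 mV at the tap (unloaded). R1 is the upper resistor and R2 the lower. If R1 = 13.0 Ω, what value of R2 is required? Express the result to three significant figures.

The divider ratio is R2/(R1+R2) = 4.63/5.59 = 0.8283.
So R2 = R1 · V_out/(V_s − V_out) = 13.0 × 4.63/(5.59 − 4.63) = 13.0 × 4.823 = 62.70 Ω.

R2 ≈ 62.7 Ω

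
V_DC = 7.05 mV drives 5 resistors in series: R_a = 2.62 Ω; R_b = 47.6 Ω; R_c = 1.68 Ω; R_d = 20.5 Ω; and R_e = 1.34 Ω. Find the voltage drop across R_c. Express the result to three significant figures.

V ≈ 0.161 mV

Total series resistance ΣR = 2.62 + 47.6 + 1.68 + 20.5 + 1.34 = 73.74 Ω.
V = V_DC · R/ΣR = 7.05 × 0.02278 = 0.1606 mV.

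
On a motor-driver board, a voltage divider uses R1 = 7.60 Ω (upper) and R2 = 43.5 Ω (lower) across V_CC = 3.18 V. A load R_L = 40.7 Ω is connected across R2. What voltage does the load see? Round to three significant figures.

The load sits in parallel with R2, giving an effective lower resistance R2' = R2·R_L/(R2+R_L) = 21.03 Ω.
Then V_out = V_CC · R2'/(R1 + R2') = 3.18 × 21.03/28.63 = 2.336 V.
(Unloaded it would be 2.71 V; the load pulls it down.)

V_out ≈ 2.34 V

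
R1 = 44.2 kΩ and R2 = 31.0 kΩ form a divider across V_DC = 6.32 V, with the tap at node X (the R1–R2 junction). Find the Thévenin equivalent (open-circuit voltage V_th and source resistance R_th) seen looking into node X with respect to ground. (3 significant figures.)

With X open, the divider is unloaded: V_th = 6.32 × 31.0/75.20 = 2.605 V.
With V_DC suppressed (replaced by a short), R_th = R1 ‖ R2 = (44.20 × 31.0)/(44.20 + 31.0) = 18.22 kΩ.

V_th ≈ 2.61 V, R_th ≈ 18.2 kΩ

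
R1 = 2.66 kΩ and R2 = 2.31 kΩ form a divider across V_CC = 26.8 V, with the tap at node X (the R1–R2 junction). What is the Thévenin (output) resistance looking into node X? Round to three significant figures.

R_th ≈ 1.24 kΩ

Looking into X with the source shorted: R_th = R1·R2/(R1+R2) = 2.660 × 2.31/4.970 = 1.236 kΩ.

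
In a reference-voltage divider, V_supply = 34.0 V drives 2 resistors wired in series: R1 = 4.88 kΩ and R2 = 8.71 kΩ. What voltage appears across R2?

V ≈ 21.8 V

Total series resistance ΣR = 4.88 + 8.71 = 13.59 kΩ.
By the voltage-divider rule, V = 34.0 × 8.710/13.59 = 21.79 V.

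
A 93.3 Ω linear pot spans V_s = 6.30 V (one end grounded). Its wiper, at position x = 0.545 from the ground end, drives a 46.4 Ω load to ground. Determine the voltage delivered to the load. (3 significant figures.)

V_out ≈ 2.29 V

Split the track: R_lower = x·R_p = 50.85 Ω, R_upper = (1−x)·R_p = 42.45 Ω.
(x·R_p) ‖ R_L = 24.26 Ω.
Loaded-divider output: V_out = 6.30 × 0.3637 = 2.291 V.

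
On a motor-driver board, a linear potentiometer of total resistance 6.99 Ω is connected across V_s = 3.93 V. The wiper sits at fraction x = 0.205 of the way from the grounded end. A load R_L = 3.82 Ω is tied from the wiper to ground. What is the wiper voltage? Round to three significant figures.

V_out ≈ 0.621 V

The pot divides into 5.557 Ω above the wiper and 1.433 Ω below.
R_L loads the lower segment: effective lower R = 1.042 Ω.
V_out = 3.93 × 1.042/(5.557 + 1.042) = 0.6206 V.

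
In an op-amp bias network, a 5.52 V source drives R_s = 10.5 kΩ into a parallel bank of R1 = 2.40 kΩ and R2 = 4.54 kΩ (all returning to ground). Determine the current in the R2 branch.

I ≈ 0.158 mA

Combine the parallel branches: R_p = (1/2.40 + 1/4.54)⁻¹ = 1.570 kΩ.
Node voltage V_A = V_in · R_p/(R_s + R_p) = 5.52 × 0.1301 = 0.7180 V.
I(R2) = V_A / R2 = 0.7180/4.54 = 0.1582 mA.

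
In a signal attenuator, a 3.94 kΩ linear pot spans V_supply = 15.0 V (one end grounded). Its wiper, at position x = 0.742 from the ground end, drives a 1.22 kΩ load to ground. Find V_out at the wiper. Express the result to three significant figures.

The pot divides into 1.017 kΩ above the wiper and 2.923 kΩ below.
(x·R_p) ‖ R_L = 0.8608 kΩ.
V_out = 15.0 × 0.8608/(1.017 + 0.8608) = 6.878 V.

V_out ≈ 6.88 V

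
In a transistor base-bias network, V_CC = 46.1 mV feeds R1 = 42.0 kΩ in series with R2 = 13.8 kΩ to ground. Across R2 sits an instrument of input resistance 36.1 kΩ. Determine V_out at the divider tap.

First combine the lower leg with the load: R2 ‖ R_L = 9.984 kΩ.
Now apply the divider: V_out = 46.1 × 0.1921 = 8.854 mV.
(Unloaded it would be 11.4 mV; the load pulls it down.)

V_out ≈ 8.85 mV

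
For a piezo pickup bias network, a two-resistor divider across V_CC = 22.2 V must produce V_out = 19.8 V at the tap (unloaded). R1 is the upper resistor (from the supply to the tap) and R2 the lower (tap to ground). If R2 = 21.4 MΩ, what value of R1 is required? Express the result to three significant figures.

V_out/V_CC = R2/(R1+R2) = 0.8919.
So R1 = R2 · (V_CC/V_out − 1) = 21.4 × (22.2/19.8 − 1) = 21.4 × 0.1212 = 2.594 MΩ.

R1 ≈ 2.59 MΩ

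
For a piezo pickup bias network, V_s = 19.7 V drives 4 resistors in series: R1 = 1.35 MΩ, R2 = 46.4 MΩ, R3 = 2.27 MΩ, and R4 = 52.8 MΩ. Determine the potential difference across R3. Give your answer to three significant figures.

ΣR = 1.35 + 46.4 + 2.27 + 52.8 = 102.8 MΩ.
Voltage divider: V = V_s · (2.270 / 102.8) = 19.7 × 0.02208 = 0.4349 V.

V ≈ 0.435 V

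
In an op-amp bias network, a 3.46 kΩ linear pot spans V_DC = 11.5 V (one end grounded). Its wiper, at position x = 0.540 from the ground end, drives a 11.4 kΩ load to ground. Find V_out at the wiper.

The pot divides into 1.592 kΩ above the wiper and 1.868 kΩ below.
Lower segment in parallel with the load: 1.868 ‖ 11.4 = 1.605 kΩ.
V_out = 11.5 × 1.605/(1.592 + 1.605) = 5.775 V.
(Unloaded: V_out = x·V_DC = 6.21 V.)

V_out ≈ 5.77 V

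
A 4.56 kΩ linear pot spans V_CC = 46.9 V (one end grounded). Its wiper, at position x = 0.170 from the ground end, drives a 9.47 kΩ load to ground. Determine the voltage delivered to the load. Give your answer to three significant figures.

Lower segment x·R_p = 0.7752 kΩ; upper segment (1−x)·R_p = 3.785 kΩ.
Lower segment in parallel with the load: 0.7752 ‖ 9.47 = 0.7165 kΩ.
Loaded-divider output: V_out = 46.9 × 0.1592 = 7.466 V.

V_out ≈ 7.47 V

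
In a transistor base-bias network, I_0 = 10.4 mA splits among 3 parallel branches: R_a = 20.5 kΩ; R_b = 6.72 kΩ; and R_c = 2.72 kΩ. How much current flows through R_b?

I ≈ 2.74 mA

Total conductance ΣG = 1/20.5 + 1/6.72 + 1/2.72 = 0.5652 (units of 1/kΩ).
R_b takes the fraction G_k/ΣG = 0.1488/0.5652 = 0.2633, so I = 10.4 × 0.2633 = 2.738 mA.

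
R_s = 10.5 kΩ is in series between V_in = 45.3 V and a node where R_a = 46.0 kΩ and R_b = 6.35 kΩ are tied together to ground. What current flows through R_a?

I ≈ 0.342 mA

Parallel bank: R_p = 1/(1/46.0 + 1/6.35) = 5.580 kΩ.
V_A by voltage divider: V_A = 45.3 × 5.580/(10.5 + 5.580) = 15.72 V.
I(R_a) = V_A / R_a = 15.72/46.0 = 0.3417 mA.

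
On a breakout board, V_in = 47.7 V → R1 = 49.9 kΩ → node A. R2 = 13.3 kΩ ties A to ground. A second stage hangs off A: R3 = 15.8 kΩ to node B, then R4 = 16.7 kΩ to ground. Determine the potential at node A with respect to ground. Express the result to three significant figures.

V_A ≈ 7.59 V

The second stage (R3 + R4 = 32.50 kΩ) loads node A in parallel with R2.
R2 ‖ (R3+R4) = 9.438 kΩ.
First divider: V_A = V_in · 9.438/(49.9 + 9.438) = 7.587 V.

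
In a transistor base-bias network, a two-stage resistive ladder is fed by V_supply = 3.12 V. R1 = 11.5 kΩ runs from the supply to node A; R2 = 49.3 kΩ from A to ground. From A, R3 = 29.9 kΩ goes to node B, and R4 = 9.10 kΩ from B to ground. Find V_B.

Looking into the second stage from A: R3 + R4 = 39.00 kΩ appears in parallel with R2.
Effective lower resistance at A: R2 ‖ 39.00 = 21.77 kΩ.
V_A = 3.12 × 21.77/(11.5 + 21.77) = 2.042 V.
V_B = V_A × 0.2333 = 0.4764 V.

V_B ≈ 0.476 V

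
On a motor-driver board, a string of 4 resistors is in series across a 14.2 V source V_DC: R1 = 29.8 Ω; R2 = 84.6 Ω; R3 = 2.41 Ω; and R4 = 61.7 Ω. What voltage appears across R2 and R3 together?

V ≈ 6.92 V

ΣR = 29.8 + 84.6 + 2.41 + 61.7 = 178.5 Ω.
R_{R2..R3} = 84.6 + 2.41 = 87.01 Ω.
By the voltage-divider rule, V = 14.2 × 87.01/178.5 = 6.921 V.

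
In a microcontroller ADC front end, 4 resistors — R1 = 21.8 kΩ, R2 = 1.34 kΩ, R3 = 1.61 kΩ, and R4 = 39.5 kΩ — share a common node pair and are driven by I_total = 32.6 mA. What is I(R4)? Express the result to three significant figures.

Conductances: ΣG = 1/21.8 + 1/1.34 + 1/1.61 + 1/39.5 = 1.439 (1/kΩ).
R4 takes the fraction G_k/ΣG = 0.02532/1.439 = 0.01760, so I = 32.6 × 0.01760 = 0.5737 mA.

I ≈ 0.574 mA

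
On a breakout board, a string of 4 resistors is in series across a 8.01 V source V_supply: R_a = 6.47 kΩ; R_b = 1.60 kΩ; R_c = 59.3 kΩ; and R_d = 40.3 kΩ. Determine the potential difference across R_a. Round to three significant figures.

Series total: ΣR = 6.47 + 1.60 + 59.3 + 40.3 = 107.7 kΩ.
By the voltage-divider rule, V = 8.01 × 6.470/107.7 = 0.4813 V.

V ≈ 0.481 V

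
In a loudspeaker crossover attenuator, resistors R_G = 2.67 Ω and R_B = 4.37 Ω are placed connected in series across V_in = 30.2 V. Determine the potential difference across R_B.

ΣR = 2.67 + 4.37 = 7.040 Ω.
Voltage divider: V = V_in · (4.370 / 7.040) = 30.2 × 0.6207 = 18.75 V.

V ≈ 18.7 V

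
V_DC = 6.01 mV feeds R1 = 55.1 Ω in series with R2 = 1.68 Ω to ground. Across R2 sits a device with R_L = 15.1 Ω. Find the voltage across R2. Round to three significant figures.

V_out ≈ 0.160 mV

The load sits in parallel with R2, giving an effective lower resistance R2' = R2·R_L/(R2+R_L) = 1.512 Ω.
Now apply the divider: V_out = 6.01 × 0.02670 = 0.1605 mV.
(Unloaded it would be 0.178 mV; the load pulls it down.)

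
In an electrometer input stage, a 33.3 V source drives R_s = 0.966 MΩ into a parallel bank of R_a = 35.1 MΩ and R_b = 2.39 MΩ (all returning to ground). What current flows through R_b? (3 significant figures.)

Equivalent of the parallel group: R_p = 2.238 MΩ.
Node voltage V_A = V_DC · R_p/(R_s + R_p) = 33.3 × 0.6985 = 23.26 V.
I(R_b) = V_A / R_b = 23.26/2.39 = 9.732 µA.
(Check via current divider: I_total = 10.39 µA; share G_k/ΣG = 0.9362 → same result.)

I ≈ 9.73 µA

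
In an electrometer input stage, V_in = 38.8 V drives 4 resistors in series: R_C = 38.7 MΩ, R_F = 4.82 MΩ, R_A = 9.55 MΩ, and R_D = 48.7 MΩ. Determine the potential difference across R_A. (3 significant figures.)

V ≈ 3.64 V

ΣR = 38.7 + 4.82 + 9.55 + 48.7 = 101.8 MΩ.
V = V_in · R/ΣR = 38.8 × 0.09384 = 3.641 V.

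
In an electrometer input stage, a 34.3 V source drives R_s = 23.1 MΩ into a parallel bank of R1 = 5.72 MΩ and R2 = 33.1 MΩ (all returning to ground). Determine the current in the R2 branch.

Combine the parallel branches: R_p = (1/5.72 + 1/33.1)⁻¹ = 4.877 MΩ.
V_A = 34.3 × 4.877/27.98 = 5.979 V.
Branch current I = V_A/R2 = 5.979/33.1 = 0.1806 µA.

I ≈ 0.181 µA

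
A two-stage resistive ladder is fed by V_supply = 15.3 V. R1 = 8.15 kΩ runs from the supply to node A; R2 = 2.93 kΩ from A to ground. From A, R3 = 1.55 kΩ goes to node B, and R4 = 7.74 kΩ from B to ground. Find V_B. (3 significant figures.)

Looking into the second stage from A: R3 + R4 = 9.290 kΩ appears in parallel with R2.
Effective lower resistance at A: R2 ‖ 9.290 = 2.227 kΩ.
So V_A = 15.3 × 0.2146 = 3.284 V.
Stage 2 is unloaded, so V_B = V_A · R4/(R3+R4) = 3.284 × 7.74/9.290 = 2.736 V.

V_B ≈ 2.74 V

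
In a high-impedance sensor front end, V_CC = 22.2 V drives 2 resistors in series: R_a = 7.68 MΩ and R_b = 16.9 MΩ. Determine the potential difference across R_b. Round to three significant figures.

V ≈ 15.3 V

ΣR = 7.68 + 16.9 = 24.58 MΩ.
V = V_CC · R/ΣR = 22.2 × 0.6876 = 15.26 V.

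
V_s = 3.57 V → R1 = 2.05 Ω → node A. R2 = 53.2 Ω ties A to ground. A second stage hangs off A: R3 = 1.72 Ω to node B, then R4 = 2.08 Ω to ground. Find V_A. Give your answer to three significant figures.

V_A ≈ 2.26 V

The second stage (R3 + R4 = 3.800 Ω) loads node A in parallel with R2.
Effective lower resistance at A: R2 ‖ 3.800 = 3.547 Ω.
So V_A = 3.57 × 0.6337 = 2.262 V.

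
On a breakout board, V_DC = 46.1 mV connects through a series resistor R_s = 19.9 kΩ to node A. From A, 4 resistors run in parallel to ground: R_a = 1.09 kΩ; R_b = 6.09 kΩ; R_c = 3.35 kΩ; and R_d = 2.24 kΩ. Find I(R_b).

I ≈ 0.203 µA

Combine the parallel branches: R_p = (1/1.09 + 1/6.09 + 1/3.35 + 1/2.24)⁻¹ = 0.5475 kΩ.
V_A = 46.1 × 0.5475/20.45 = 1.234 mV.
Branch current I = V_A/R_b = 1.234/6.09 = 0.2027 µA.
(Equivalently: I_total = 2.255 µA, then current-divider fraction G_k/ΣG = 0.08990.)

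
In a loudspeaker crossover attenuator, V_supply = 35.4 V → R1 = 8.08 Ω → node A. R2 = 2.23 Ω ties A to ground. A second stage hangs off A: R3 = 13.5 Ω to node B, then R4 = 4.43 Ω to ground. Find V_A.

Node A sees R2 in parallel with the series input of stage 2, R3 + R4 = 17.93 Ω.
R2 ‖ (R3+R4) = 1.983 Ω.
First divider: V_A = V_supply · 1.983/(8.08 + 1.983) = 6.977 V.

V_A ≈ 6.98 V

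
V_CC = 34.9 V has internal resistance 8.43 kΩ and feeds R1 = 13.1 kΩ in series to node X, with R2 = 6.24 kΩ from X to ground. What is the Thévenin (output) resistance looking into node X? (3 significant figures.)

R_th ≈ 4.84 kΩ

R1' = 8.43 + 13.1 = 21.53 kΩ (source resistance + R1).
With V_CC suppressed (replaced by a short), R_th = R1' ‖ R2 = (21.53 × 6.24)/(21.53 + 6.24) = 4.838 kΩ.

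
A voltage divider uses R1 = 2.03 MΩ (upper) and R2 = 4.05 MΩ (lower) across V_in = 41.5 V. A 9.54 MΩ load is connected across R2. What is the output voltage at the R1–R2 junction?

V_out ≈ 24.2 V

The load sits in parallel with R2, giving an effective lower resistance R2' = R2·R_L/(R2+R_L) = 2.843 MΩ.
Then V_out = V_in · R2'/(R1 + R2') = 41.5 × 2.843/4.873 = 24.21 V.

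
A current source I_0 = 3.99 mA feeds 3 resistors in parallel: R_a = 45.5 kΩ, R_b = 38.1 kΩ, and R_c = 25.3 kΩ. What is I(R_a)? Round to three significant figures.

I ≈ 0.999 mA

Total conductance ΣG = 1/45.5 + 1/38.1 + 1/25.3 = 0.08775 (units of 1/kΩ).
Current divider: I(R_a) = I_0 · G_k/ΣG = 3.99 × (0.02198/0.08775) = 3.99 × 0.2505 = 0.9993 mA.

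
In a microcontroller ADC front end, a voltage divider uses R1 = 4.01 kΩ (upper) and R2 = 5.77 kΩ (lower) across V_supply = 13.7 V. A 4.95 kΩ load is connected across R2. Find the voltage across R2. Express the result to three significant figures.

V_out ≈ 5.47 V

First combine the lower leg with the load: R2 ‖ R_L = 2.664 kΩ.
Voltage divider with the loaded lower leg: V_out = 13.7 × 2.664/(4.01 + 2.664) = 13.7 × 0.3992 = 5.469 V.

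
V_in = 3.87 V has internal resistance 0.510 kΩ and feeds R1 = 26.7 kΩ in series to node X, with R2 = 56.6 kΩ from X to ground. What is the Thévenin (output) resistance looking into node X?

R_th ≈ 18.4 kΩ

R1' = 0.510 + 26.7 = 27.21 kΩ (source resistance + R1).
With V_in suppressed (replaced by a short), R_th = R1' ‖ R2 = (27.21 × 56.6)/(27.21 + 56.6) = 18.38 kΩ.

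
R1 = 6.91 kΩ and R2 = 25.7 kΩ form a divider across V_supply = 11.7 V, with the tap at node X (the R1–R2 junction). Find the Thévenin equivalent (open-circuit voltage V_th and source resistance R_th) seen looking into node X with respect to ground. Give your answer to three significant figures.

V_th ≈ 9.22 V, R_th ≈ 5.45 kΩ

With X open, the divider is unloaded: V_th = 11.7 × 25.7/32.61 = 9.221 V.
With V_supply suppressed (replaced by a short), R_th = R1 ‖ R2 = (6.910 × 25.7)/(6.910 + 25.7) = 5.446 kΩ.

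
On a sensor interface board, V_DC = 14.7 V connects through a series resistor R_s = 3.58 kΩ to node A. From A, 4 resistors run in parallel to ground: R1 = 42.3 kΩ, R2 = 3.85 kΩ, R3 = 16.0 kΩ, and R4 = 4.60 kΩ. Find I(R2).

Equivalent of the parallel group: R_p = 1.775 kΩ.
V_A by voltage divider: V_A = 14.7 × 1.775/(3.58 + 1.775) = 4.873 V.
I(R2) = V_A / R2 = 4.873/3.85 = 1.266 mA.

I ≈ 1.27 mA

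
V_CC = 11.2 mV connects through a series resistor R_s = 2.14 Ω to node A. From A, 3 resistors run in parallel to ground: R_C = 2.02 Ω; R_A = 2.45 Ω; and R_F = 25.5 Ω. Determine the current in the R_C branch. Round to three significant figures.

Parallel bank: R_p = 1/(1/2.02 + 1/2.45 + 1/25.5) = 1.061 Ω.
V_A by voltage divider: V_A = 11.2 × 1.061/(2.14 + 1.061) = 3.713 mV.
I(R_C) = V_A / R_C = 3.713/2.02 = 1.838 mA.
(Equivalently: I_total = 3.499 mA, then current-divider fraction G_k/ΣG = 0.5253.)

I ≈ 1.84 mA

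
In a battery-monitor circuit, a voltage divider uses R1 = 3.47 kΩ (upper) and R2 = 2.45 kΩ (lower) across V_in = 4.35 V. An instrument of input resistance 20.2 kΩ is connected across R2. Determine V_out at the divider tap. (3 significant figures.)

First combine the lower leg with the load: R2 ‖ R_L = 2.185 kΩ.
Then V_out = V_in · R2'/(R1 + R2') = 4.35 × 2.185/5.655 = 1.681 V.
(Unloaded it would be 1.80 V; the load pulls it down.)

V_out ≈ 1.68 V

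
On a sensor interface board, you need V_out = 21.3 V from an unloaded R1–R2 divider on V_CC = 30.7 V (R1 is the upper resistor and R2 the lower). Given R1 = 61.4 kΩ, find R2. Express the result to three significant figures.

Required fraction k = V_out/V_CC = 0.6938.
So R2 = R1 · V_out/(V_CC − V_out) = 61.4 × 21.3/(30.7 − 21.3) = 61.4 × 2.266 = 139.1 kΩ.

R2 ≈ 139 kΩ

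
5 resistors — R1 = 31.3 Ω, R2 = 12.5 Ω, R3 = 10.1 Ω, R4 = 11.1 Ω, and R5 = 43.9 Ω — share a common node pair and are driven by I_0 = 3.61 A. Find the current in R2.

I ≈ 0.892 A

ΣG = 1/31.3 + 1/12.5 + 1/10.1 + 1/11.1 + 1/43.9 = 0.3238.
Current divider: I(R2) = I_0 · G_k/ΣG = 3.61 × (0.08000/0.3238) = 3.61 × 0.2470 = 0.8918 A.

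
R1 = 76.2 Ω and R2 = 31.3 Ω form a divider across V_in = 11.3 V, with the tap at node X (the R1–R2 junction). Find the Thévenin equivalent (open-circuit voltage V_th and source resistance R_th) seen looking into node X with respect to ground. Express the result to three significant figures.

V_th ≈ 3.29 V, R_th ≈ 22.2 Ω

With X open, the divider is unloaded: V_th = 11.3 × 31.3/107.5 = 3.290 V.
Looking into X with the source shorted: R_th = R1·R2/(R1+R2) = 76.20 × 31.3/107.5 = 22.19 Ω.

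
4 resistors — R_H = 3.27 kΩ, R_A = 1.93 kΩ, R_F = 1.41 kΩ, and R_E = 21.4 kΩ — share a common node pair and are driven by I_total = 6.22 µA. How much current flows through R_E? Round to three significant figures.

I ≈ 0.184 µA

Total conductance ΣG = 1/3.27 + 1/1.93 + 1/1.41 + 1/21.4 = 1.580 (units of 1/kΩ).
By the current-divider rule, I = I_total · G_k/ΣG = 6.22 × 0.02958 = 0.1840 µA.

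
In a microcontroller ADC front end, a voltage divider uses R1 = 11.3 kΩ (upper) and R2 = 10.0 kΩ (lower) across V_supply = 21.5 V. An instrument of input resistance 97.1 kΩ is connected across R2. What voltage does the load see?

R2 ‖ R_L = (10.0 × 97.1)/(10.0 + 97.1) = 9.066 kΩ.
Now apply the divider: V_out = 21.5 × 0.4452 = 9.571 V.

V_out ≈ 9.57 V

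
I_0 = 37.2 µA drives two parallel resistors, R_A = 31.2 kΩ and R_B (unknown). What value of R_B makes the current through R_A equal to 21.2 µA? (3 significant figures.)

The fraction through R_A equals R_B/(R_A+R_B).
With f = 0.5699, R_B = R_A · f/(1−f) = 31.2 × 1.325 = 41.34 kΩ.

R_B ≈ 41.3 kΩ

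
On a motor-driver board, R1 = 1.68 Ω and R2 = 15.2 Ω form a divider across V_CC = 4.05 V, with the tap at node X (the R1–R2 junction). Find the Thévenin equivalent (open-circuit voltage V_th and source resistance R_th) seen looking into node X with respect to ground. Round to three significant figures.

V_th ≈ 3.65 V, R_th ≈ 1.51 Ω

With X open, the divider is unloaded: V_th = 4.05 × 15.2/16.88 = 3.647 V.
Zeroing V_CC shorts the top of R1 to ground, so R_th = R1 ‖ R2 = 1.513 Ω.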